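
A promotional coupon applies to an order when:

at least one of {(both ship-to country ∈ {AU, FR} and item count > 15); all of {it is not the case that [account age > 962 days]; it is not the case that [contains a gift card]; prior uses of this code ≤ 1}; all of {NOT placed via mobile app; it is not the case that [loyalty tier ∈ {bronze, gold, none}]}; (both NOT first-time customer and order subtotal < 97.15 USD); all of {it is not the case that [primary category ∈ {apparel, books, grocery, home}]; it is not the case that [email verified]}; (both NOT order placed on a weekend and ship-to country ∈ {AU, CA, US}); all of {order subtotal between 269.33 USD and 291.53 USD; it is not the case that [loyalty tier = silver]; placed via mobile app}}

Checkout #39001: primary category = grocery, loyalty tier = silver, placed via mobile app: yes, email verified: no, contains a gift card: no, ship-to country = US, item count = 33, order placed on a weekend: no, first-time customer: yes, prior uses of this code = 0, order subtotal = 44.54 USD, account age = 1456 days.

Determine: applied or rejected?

Applied

Atomic conditions:
  ship-to country ∈ {AU, FR}: US is not in the set → false
  item count > 15: 33 > 15 is true
  account age > 962 days: 1456 > 962 is true
  contains a gift card: no → false
  prior uses of this code ≤ 1: 0 ≤ 1 is true
  NOT placed via mobile app: yes → false
  loyalty tier ∈ {bronze, gold, none}: silver is not in the set → false
  NOT first-time customer: yes → false
  order subtotal < 97.15 USD: 44.54 < 97.15 is true
  primary category ∈ {apparel, books, grocery, home}: grocery is in the set → true
  email verified: no → false
  NOT order placed on a weekend: no → true
  ship-to country ∈ {AU, CA, US}: US is in the set → true
  order subtotal between 269.33 USD and 291.53 USD: 44.54 in [269.33, 291.53] is false
  loyalty tier = silver: silver == silver is true
  placed via mobile app: yes → true
Combine:
[1] false AND true = false
[2.1] NOT true = false
[2.2] NOT false = true
[2] false AND true AND true = false
[3.2] NOT false = true
[3] false AND true = false
[4] false AND true = false
[5.1] NOT true = false
[5.2] NOT false = true
[5] false AND true = false
[6] true AND true = true
[7.2] NOT true = false
[7] false AND false AND true = false
[root] false OR false OR false OR false OR false OR true OR false = true
Overall: true → applied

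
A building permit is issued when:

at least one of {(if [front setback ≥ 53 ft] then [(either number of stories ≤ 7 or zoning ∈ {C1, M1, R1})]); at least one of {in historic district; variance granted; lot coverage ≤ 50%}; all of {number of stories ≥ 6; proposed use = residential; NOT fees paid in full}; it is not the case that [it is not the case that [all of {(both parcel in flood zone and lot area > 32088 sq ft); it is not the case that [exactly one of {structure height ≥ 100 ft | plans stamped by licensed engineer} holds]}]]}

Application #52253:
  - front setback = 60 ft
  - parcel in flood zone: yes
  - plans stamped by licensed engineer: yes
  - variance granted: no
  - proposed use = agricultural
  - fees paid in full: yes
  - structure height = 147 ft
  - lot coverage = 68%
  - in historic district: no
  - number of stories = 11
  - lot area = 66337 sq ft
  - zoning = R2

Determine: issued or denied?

Issued

Atomic conditions:
  front setback ≥ 53 ft: 60 ≥ 53 is true
  number of stories ≤ 7: 11 ≤ 7 is false
  zoning ∈ {C1, M1, R1}: R2 is not in the set → false
  in historic district: no → false
  variance granted: no → false
  lot coverage ≤ 50%: 68 ≤ 50 is false
  number of stories ≥ 6: 11 ≥ 6 is true
  proposed use = residential: agricultural == residential is false
  NOT fees paid in full: yes → false
  parcel in flood zone: yes → true
  lot area > 32088 sq ft: 66337 > 32088 is true
  structure height ≥ 100 ft: 147 ≥ 100 is true
  plans stamped by licensed engineer: yes → true
Combine:
[1.2] false OR false = false
[1] true → false = false
[2] false OR false OR false = false
[3] true AND false AND false = false
[4.1.1.1] true AND true = true
[4.1.1.2.1] exactly-one(true, true) = false
[4.1.1.2] NOT false = true
[4.1.1] true AND true = true
[4.1] NOT true = false
[4] NOT false = true
[root] false OR false OR false OR true = true
Overall: true → issued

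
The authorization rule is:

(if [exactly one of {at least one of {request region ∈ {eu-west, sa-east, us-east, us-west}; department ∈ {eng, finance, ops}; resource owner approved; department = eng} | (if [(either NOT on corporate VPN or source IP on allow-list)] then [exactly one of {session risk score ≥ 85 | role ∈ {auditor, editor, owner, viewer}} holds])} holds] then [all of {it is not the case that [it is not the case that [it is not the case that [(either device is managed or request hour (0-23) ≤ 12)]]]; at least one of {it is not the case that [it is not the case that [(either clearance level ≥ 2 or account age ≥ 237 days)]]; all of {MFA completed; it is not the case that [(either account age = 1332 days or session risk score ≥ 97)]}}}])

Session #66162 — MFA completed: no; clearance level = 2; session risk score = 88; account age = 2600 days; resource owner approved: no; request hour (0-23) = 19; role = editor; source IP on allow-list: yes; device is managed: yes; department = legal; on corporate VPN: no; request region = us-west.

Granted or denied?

Denied

Atomic conditions:
  request region ∈ {eu-west, sa-east, us-east, us-west}: us-west is in the set → true
  department ∈ {eng, finance, ops}: legal is not in the set → false
  resource owner approved: no → false
  department = eng: legal == eng is false
  NOT on corporate VPN: no → true
  source IP on allow-list: yes → true
  session risk score ≥ 85: 88 ≥ 85 is true
  role ∈ {auditor, editor, owner, viewer}: editor is in the set → true
  device is managed: yes → true
  request hour (0-23) ≤ 12: 19 ≤ 12 is false
  clearance level ≥ 2: 2 ≥ 2 is true
  account age ≥ 237 days: 2600 ≥ 237 is true
  MFA completed: no → false
  account age = 1332 days: 2600 == 1332 is false
  session risk score ≥ 97: 88 ≥ 97 is false
Combine:
[1.1] true OR false OR false OR false = true
[1.2.1] true OR true = true
[1.2.2] exactly-one(true, true) = false
[1.2] true → false = false
[1] exactly-one(true, false) = true
[2.1.1.1.1] true OR false = true
[2.1.1.1] NOT true = false
[2.1.1] NOT false = true
[2.1] NOT true = false
[2.2.1.1.1] true OR true = true
[2.2.1.1] NOT true = false
[2.2.1] NOT false = true
[2.2.2.2.1] false OR false = false
[2.2.2.2] NOT false = true
[2.2.2] false AND true = false
[2.2] true OR false = true
[2] false AND true = false
[root] true → false = false
Overall: false → denied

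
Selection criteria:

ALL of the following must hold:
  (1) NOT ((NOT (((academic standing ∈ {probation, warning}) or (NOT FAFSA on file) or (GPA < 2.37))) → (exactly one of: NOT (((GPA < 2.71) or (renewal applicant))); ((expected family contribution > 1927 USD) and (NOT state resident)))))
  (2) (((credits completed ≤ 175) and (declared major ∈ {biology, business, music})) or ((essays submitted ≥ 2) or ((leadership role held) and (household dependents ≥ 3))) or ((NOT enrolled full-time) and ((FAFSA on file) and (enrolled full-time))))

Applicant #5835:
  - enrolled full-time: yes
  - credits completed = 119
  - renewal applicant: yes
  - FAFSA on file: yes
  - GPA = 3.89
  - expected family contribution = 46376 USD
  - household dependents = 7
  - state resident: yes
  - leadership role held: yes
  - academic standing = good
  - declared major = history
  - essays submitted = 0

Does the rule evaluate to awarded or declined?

Atomic conditions:
  academic standing ∈ {probation, warning}: good is not in the set → false
  NOT FAFSA on file: yes → false
  GPA < 2.37: 3.89 < 2.37 is false
  GPA < 2.71: 3.89 < 2.71 is false
  renewal applicant: yes → true
  expected family contribution > 1927 USD: 46376 > 1927 is true
  NOT state resident: yes → false
  credits completed ≤ 175: 119 ≤ 175 is true
  declared major ∈ {biology, business, music}: history is not in the set → false
  essays submitted ≥ 2: 0 ≥ 2 is false
  leadership role held: yes → true
  household dependents ≥ 3: 7 ≥ 3 is true
  NOT enrolled full-time: yes → false
  FAFSA on file: yes → true
  enrolled full-time: yes → true
Combine:
[1.1.1.1] false OR false OR false = false
[1.1.1] NOT false = true
[1.1.2.1.1] false OR true = true
[1.1.2.1] NOT true = false
[1.1.2.2] true AND false = false
[1.1.2] exactly-one(false, false) = false
[1.1] true → false = false
[1] NOT false = true
[2.1] true AND false = false
[2.2.2] true AND true = true
[2.2] false OR true = true
[2.3.2] true AND true = true
[2.3] false AND true = false
[2] false OR true OR false = true
[root] true AND true = true
Overall: true → awarded

Awarded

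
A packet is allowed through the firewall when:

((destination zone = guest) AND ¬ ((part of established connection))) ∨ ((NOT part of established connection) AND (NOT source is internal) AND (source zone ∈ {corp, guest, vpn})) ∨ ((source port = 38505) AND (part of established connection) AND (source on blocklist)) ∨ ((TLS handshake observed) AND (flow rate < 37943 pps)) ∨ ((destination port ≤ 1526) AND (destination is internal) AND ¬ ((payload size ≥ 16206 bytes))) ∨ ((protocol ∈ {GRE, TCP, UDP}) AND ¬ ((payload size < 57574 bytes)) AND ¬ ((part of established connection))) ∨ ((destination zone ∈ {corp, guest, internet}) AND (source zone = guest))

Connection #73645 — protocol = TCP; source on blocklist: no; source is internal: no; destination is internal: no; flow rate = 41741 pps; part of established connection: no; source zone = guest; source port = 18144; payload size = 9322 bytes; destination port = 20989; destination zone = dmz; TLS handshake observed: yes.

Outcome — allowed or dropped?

Allowed

Atomic conditions:
  destination zone = guest: dmz == guest is false
  part of established connection: no → false
  NOT part of established connection: no → true
  NOT source is internal: no → true
  source zone ∈ {corp, guest, vpn}: guest is in the set → true
  source port = 38505: 18144 == 38505 is false
  source on blocklist: no → false
  TLS handshake observed: yes → true
  flow rate < 37943 pps: 41741 < 37943 is false
  destination port ≤ 1526: 20989 ≤ 1526 is false
  destination is internal: no → false
  payload size ≥ 16206 bytes: 9322 ≥ 16206 is false
  protocol ∈ {GRE, TCP, UDP}: TCP is in the set → true
  payload size < 57574 bytes: 9322 < 57574 is true
  destination zone ∈ {corp, guest, internet}: dmz is not in the set → false
  source zone = guest: guest == guest is true
Combine:
[1.2] NOT false = true
[1] false AND true = false
[2] true AND true AND true = true
[3] false AND false AND false = false
[4] true AND false = false
[5.3] NOT false = true
[5] false AND false AND true = false
[6.2] NOT true = false
[6.3] NOT false = true
[6] true AND false AND true = false
[7] false AND true = false
[root] false OR true OR false OR false OR false OR false OR false = true
Overall: true → allowed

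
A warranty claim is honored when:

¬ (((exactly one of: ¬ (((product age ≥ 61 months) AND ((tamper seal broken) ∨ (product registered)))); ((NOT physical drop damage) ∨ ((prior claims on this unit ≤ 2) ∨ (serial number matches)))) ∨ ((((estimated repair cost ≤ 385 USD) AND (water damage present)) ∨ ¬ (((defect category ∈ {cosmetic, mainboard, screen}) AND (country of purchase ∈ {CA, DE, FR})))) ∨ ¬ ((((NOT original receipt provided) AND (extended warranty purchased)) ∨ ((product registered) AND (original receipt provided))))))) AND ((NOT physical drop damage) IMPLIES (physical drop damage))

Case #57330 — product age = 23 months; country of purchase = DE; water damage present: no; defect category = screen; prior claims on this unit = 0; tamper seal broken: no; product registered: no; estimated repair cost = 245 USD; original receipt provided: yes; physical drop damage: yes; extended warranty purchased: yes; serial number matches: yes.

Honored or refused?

Refused

Atomic conditions:
  product age ≥ 61 months: 23 ≥ 61 is false
  tamper seal broken: no → false
  product registered: no → false
  NOT physical drop damage: yes → false
  prior claims on this unit ≤ 2: 0 ≤ 2 is true
  serial number matches: yes → true
  estimated repair cost ≤ 385 USD: 245 ≤ 385 is true
  water damage present: no → false
  defect category ∈ {cosmetic, mainboard, screen}: screen is in the set → true
  country of purchase ∈ {CA, DE, FR}: DE is in the set → true
  NOT original receipt provided: yes → false
  extended warranty purchased: yes → true
  original receipt provided: yes → true
  physical drop damage: yes → true
Combine:
[1.1.1.1.1.2] false OR false = false
[1.1.1.1.1] false AND false = false
[1.1.1.1] NOT false = true
[1.1.1.2.2] true OR true = true
[1.1.1.2] false OR true = true
[1.1.1] exactly-one(true, true) = false
[1.1.2.1.1] true AND false = false
[1.1.2.1.2.1] true AND true = true
[1.1.2.1.2] NOT true = false
[1.1.2.1] false OR false = false
[1.1.2.2.1.1] false AND true = false
[1.1.2.2.1.2] false AND true = false
[1.1.2.2.1] false OR false = false
[1.1.2.2] NOT false = true
[1.1.2] false OR true = true
[1.1] false OR true = true
[1] NOT true = false
[2] false → true (antecedent false ⇒ implication holds) = true
[root] false AND true = false
Overall: false → refused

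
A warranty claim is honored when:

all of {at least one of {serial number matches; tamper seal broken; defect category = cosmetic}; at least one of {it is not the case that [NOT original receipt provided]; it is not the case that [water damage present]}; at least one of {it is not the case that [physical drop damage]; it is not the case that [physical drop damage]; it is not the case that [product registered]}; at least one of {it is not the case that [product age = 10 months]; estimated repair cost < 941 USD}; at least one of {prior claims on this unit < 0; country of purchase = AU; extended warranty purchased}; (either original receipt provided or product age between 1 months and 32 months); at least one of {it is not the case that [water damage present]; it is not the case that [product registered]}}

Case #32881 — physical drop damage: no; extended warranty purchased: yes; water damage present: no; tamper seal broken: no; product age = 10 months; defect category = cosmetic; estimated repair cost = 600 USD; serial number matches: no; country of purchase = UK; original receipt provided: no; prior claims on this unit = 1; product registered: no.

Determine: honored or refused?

Honored

Atomic conditions:
  serial number matches: no → false
  tamper seal broken: no → false
  defect category = cosmetic: cosmetic == cosmetic is true
  NOT original receipt provided: no → true
  water damage present: no → false
  physical drop damage: no → false
  product registered: no → false
  product age = 10 months: 10 == 10 is true
  estimated repair cost < 941 USD: 600 < 941 is true
  prior claims on this unit < 0: 1 < 0 is false
  country of purchase = AU: UK == AU is false
  extended warranty purchased: yes → true
  original receipt provided: no → false
  product age between 1 months and 32 months: 10 in [1, 32] is true
Combine:
[1] false OR false OR true = true
[2.1] NOT true = false
[2.2] NOT false = true
[2] false OR true = true
[3.1] NOT false = true
[3.2] NOT false = true
[3.3] NOT false = true
[3] true OR true OR true = true
[4.1] NOT true = false
[4] false OR true = true
[5] false OR false OR true = true
[6] false OR true = true
[7.1] NOT false = true
[7.2] NOT false = true
[7] true OR true = true
[root] true AND true AND true AND true AND true AND true AND true = true
Overall: true → honored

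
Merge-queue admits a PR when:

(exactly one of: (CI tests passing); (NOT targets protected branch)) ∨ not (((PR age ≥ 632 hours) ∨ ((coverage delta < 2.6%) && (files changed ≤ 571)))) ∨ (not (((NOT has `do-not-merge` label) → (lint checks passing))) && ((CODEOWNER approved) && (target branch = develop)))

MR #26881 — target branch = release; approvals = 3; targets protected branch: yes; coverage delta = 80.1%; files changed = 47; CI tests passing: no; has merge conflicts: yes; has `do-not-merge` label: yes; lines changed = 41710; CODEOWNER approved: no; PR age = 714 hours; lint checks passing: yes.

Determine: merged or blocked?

Atomic conditions:
  CI tests passing: no → false
  NOT targets protected branch: yes → false
  PR age ≥ 632 hours: 714 ≥ 632 is true
  coverage delta < 2.6%: 80.1 < 2.6 is false
  files changed ≤ 571: 47 ≤ 571 is true
  NOT has `do-not-merge` label: yes → false
  lint checks passing: yes → true
  CODEOWNER approved: no → false
  target branch = develop: release == develop is false
Combine:
[1] exactly-one(false, false) = false
[2.1.2] false AND true = false
[2.1] true OR false = true
[2] NOT true = false
[3.1.1] false → true (antecedent false ⇒ implication holds) = true
[3.1] NOT true = false
[3.2] false AND false = false
[3] false AND false = false
[root] false OR false OR false = false
Overall: false → blocked

Blocked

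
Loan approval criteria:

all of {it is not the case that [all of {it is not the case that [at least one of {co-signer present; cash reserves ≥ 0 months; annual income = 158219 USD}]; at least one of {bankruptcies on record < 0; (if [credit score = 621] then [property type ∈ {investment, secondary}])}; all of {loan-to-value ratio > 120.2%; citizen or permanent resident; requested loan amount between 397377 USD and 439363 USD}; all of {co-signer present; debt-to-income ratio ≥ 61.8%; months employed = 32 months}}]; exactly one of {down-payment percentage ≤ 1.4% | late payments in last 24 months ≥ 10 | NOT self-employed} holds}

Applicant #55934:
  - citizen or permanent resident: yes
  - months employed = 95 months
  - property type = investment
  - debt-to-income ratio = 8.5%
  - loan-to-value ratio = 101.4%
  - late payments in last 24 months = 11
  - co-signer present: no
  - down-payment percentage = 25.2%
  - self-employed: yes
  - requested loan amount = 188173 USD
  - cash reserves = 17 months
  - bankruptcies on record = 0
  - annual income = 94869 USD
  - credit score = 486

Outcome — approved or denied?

Atomic conditions:
  co-signer present: no → false
  cash reserves ≥ 0 months: 17 ≥ 0 is true
  annual income = 158219 USD: 94869 == 158219 is false
  bankruptcies on record < 0: 0 < 0 is false
  credit score = 621: 486 == 621 is false
  property type ∈ {investment, secondary}: investment is in the set → true
  loan-to-value ratio > 120.2%: 101.4 > 120.2 is false
  citizen or permanent resident: yes → true
  requested loan amount between 397377 USD and 439363 USD: 188173 in [397377, 439363] is false
  debt-to-income ratio ≥ 61.8%: 8.5 ≥ 61.8 is false
  months employed = 32 months: 95 == 32 is false
  down-payment percentage ≤ 1.4%: 25.2 ≤ 1.4 is false
  late payments in last 24 months ≥ 10: 11 ≥ 10 is true
  NOT self-employed: yes → false
Combine:
[1.1.1.1] false OR true OR false = true
[1.1.1] NOT true = false
[1.1.2.2] false → true (antecedent false ⇒ implication holds) = true
[1.1.2] false OR true = true
[1.1.3] false AND true AND false = false
[1.1.4] false AND false AND false = false
[1.1] false AND true AND false AND false = false
[1] NOT false = true
[2] exactly-one(false, true, false) = true
[root] true AND true = true
Overall: true → approved

Approved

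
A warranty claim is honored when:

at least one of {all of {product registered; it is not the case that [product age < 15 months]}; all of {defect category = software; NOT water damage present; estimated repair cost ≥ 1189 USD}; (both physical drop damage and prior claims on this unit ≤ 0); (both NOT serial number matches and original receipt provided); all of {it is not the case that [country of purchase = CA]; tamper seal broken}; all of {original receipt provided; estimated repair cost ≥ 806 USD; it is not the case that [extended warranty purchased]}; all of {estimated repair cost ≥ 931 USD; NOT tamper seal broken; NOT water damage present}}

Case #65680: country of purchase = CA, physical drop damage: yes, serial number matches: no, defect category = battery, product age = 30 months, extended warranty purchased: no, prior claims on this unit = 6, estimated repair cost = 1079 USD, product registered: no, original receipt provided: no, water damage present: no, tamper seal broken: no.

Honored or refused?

Honored

Atomic conditions:
  product registered: no → false
  product age < 15 months: 30 < 15 is false
  defect category = software: battery == software is false
  NOT water damage present: no → true
  estimated repair cost ≥ 1189 USD: 1079 ≥ 1189 is false
  physical drop damage: yes → true
  prior claims on this unit ≤ 0: 6 ≤ 0 is false
  NOT serial number matches: no → true
  original receipt provided: no → false
  country of purchase = CA: CA == CA is true
  tamper seal broken: no → false
  estimated repair cost ≥ 806 USD: 1079 ≥ 806 is true
  extended warranty purchased: no → false
  estimated repair cost ≥ 931 USD: 1079 ≥ 931 is true
  NOT tamper seal broken: no → true
Combine:
[1.2] NOT false = true
[1] false AND true = false
[2] false AND true AND false = false
[3] true AND false = false
[4] true AND false = false
[5.1] NOT true = false
[5] false AND false = false
[6.3] NOT false = true
[6] false AND true AND true = false
[7] true AND true AND true = true
[root] false OR false OR false OR false OR false OR false OR true = true
Overall: true → honored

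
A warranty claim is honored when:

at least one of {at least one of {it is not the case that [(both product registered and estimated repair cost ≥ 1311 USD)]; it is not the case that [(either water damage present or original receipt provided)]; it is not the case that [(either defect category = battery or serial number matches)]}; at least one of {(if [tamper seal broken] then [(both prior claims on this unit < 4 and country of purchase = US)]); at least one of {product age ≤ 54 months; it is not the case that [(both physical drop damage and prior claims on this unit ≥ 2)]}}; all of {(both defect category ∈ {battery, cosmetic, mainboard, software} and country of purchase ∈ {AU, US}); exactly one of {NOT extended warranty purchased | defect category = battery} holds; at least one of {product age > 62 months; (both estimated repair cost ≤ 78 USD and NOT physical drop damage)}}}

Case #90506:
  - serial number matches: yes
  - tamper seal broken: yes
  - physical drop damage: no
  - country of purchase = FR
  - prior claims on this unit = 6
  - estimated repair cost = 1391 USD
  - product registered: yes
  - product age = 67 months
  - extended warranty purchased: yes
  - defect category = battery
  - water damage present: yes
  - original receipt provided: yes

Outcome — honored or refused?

Atomic conditions:
  product registered: yes → true
  estimated repair cost ≥ 1311 USD: 1391 ≥ 1311 is true
  water damage present: yes → true
  original receipt provided: yes → true
  defect category = battery: battery == battery is true
  serial number matches: yes → true
  tamper seal broken: yes → true
  prior claims on this unit < 4: 6 < 4 is false
  country of purchase = US: FR == US is false
  product age ≤ 54 months: 67 ≤ 54 is false
  physical drop damage: no → false
  prior claims on this unit ≥ 2: 6 ≥ 2 is true
  defect category ∈ {battery, cosmetic, mainboard, software}: battery is in the set → true
  country of purchase ∈ {AU, US}: FR is not in the set → false
  NOT extended warranty purchased: yes → false
  product age > 62 months: 67 > 62 is true
  estimated repair cost ≤ 78 USD: 1391 ≤ 78 is false
  NOT physical drop damage: no → true
Combine:
[1.1.1] true AND true = true
[1.1] NOT true = false
[1.2.1] true OR true = true
[1.2] NOT true = false
[1.3.1] true OR true = true
[1.3] NOT true = false
[1] false OR false OR false = false
[2.1.2] false AND false = false
[2.1] true → false = false
[2.2.2.1] false AND true = false
[2.2.2] NOT false = true
[2.2] false OR true = true
[2] false OR true = true
[3.1] true AND false = false
[3.2] exactly-one(false, true) = true
[3.3.2] false AND true = false
[3.3] true OR false = true
[3] false AND true AND true = false
[root] false OR true OR false = true
Overall: true → honored

Honored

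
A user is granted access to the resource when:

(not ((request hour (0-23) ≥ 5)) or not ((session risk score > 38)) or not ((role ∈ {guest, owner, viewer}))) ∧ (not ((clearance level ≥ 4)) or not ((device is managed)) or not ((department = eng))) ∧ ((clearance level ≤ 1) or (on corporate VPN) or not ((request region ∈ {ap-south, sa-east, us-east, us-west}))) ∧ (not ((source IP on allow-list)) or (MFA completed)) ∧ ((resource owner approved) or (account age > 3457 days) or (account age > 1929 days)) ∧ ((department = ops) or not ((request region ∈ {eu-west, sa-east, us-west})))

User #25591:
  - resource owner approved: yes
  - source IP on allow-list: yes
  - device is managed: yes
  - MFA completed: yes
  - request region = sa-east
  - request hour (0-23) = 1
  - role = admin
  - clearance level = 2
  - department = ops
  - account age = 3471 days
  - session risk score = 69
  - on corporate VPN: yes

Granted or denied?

Atomic conditions:
  request hour (0-23) ≥ 5: 1 ≥ 5 is false
  session risk score > 38: 69 > 38 is true
  role ∈ {guest, owner, viewer}: admin is not in the set → false
  clearance level ≥ 4: 2 ≥ 4 is false
  device is managed: yes → true
  department = eng: ops == eng is false
  clearance level ≤ 1: 2 ≤ 1 is false
  on corporate VPN: yes → true
  request region ∈ {ap-south, sa-east, us-east, us-west}: sa-east is in the set → true
  source IP on allow-list: yes → true
  MFA completed: yes → true
  resource owner approved: yes → true
  account age > 3457 days: 3471 > 3457 is true
  account age > 1929 days: 3471 > 1929 is true
  department = ops: ops == ops is true
  request region ∈ {eu-west, sa-east, us-west}: sa-east is in the set → true
Combine:
[1.1] NOT false = true
[1.2] NOT true = false
[1.3] NOT false = true
[1] true OR false OR true = true
[2.1] NOT false = true
[2.2] NOT true = false
[2.3] NOT false = true
[2] true OR false OR true = true
[3.3] NOT true = false
[3] false OR true OR false = true
[4.1] NOT true = false
[4] false OR true = true
[5] true OR true OR true = true
[6.2] NOT true = false
[6] true OR false = true
[root] true AND true AND true AND true AND true AND true = true
Overall: true → granted

Granted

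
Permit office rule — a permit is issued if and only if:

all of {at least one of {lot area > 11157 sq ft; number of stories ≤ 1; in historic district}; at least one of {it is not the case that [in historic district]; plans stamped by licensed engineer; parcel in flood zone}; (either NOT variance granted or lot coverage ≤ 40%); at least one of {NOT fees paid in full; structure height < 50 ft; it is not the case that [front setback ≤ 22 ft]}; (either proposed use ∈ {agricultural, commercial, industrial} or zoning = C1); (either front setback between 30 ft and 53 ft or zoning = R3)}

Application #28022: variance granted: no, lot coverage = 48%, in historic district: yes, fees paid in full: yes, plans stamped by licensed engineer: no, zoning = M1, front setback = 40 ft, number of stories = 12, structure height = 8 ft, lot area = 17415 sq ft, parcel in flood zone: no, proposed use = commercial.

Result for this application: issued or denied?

Atomic conditions:
  lot area > 11157 sq ft: 17415 > 11157 is true
  number of stories ≤ 1: 12 ≤ 1 is false
  in historic district: yes → true
  plans stamped by licensed engineer: no → false
  parcel in flood zone: no → false
  NOT variance granted: no → true
  lot coverage ≤ 40%: 48 ≤ 40 is false
  NOT fees paid in full: yes → false
  structure height < 50 ft: 8 < 50 is true
  front setback ≤ 22 ft: 40 ≤ 22 is false
  proposed use ∈ {agricultural, commercial, industrial}: commercial is in the set → true
  zoning = C1: M1 == C1 is false
  front setback between 30 ft and 53 ft: 40 in [30, 53] is true
  zoning = R3: M1 == R3 is false
Combine:
[1] true OR false OR true = true
[2.1] NOT true = false
[2] false OR false OR false = false
[3] true OR false = true
[4.3] NOT false = true
[4] false OR true OR true = true
[5] true OR false = true
[6] true OR false = true
[root] true AND false AND true AND true AND true AND true = false
Overall: false → denied

Denied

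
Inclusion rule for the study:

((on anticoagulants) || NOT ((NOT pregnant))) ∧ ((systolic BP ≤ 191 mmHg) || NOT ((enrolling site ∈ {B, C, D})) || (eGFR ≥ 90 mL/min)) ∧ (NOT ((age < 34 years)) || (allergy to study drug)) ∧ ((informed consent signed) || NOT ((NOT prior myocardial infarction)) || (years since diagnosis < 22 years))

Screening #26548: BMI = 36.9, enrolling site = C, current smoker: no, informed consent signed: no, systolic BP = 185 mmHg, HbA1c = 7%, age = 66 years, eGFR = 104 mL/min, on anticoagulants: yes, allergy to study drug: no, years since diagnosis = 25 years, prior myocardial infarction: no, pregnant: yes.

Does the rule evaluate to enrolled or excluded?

Excluded

Atomic conditions:
  on anticoagulants: yes → true
  NOT pregnant: yes → false
  systolic BP ≤ 191 mmHg: 185 ≤ 191 is true
  enrolling site ∈ {B, C, D}: C is in the set → true
  eGFR ≥ 90 mL/min: 104 ≥ 90 is true
  age < 34 years: 66 < 34 is false
  allergy to study drug: no → false
  informed consent signed: no → false
  NOT prior myocardial infarction: no → true
  years since diagnosis < 22 years: 25 < 22 is false
Combine:
[1.2] NOT false = true
[1] true OR true = true
[2.2] NOT true = false
[2] true OR false OR true = true
[3.1] NOT false = true
[3] true OR false = true
[4.2] NOT true = false
[4] false OR false OR false = false
[root] true AND true AND true AND false = false
Overall: false → excluded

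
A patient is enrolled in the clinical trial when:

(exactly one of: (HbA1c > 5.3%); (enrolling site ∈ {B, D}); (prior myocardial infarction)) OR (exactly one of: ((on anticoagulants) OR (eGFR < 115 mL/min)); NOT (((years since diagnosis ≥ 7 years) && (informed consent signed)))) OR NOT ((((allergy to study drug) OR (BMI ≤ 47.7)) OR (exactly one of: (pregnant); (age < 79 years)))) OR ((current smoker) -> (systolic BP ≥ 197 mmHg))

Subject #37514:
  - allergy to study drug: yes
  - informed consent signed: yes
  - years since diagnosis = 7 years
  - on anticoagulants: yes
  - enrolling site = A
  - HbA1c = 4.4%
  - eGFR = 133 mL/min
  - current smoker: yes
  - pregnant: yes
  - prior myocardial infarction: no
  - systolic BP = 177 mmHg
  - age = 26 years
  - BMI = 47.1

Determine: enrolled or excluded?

Atomic conditions:
  HbA1c > 5.3%: 4.4 > 5.3 is false
  enrolling site ∈ {B, D}: A is not in the set → false
  prior myocardial infarction: no → false
  on anticoagulants: yes → true
  eGFR < 115 mL/min: 133 < 115 is false
  years since diagnosis ≥ 7 years: 7 ≥ 7 is true
  informed consent signed: yes → true
  allergy to study drug: yes → true
  BMI ≤ 47.7: 47.1 ≤ 47.7 is true
  pregnant: yes → true
  age < 79 years: 26 < 79 is true
  current smoker: yes → true
  systolic BP ≥ 197 mmHg: 177 ≥ 197 is false
Combine:
[1] exactly-one(false, false, false) = false
[2.1] true OR false = true
[2.2.1] true AND true = true
[2.2] NOT true = false
[2] exactly-one(true, false) = true
[3.1.1] true OR true = true
[3.1.2] exactly-one(true, true) = false
[3.1] true OR false = true
[3] NOT true = false
[4] true → false = false
[root] false OR true OR false OR false = true
Overall: true → enrolled

Enrolled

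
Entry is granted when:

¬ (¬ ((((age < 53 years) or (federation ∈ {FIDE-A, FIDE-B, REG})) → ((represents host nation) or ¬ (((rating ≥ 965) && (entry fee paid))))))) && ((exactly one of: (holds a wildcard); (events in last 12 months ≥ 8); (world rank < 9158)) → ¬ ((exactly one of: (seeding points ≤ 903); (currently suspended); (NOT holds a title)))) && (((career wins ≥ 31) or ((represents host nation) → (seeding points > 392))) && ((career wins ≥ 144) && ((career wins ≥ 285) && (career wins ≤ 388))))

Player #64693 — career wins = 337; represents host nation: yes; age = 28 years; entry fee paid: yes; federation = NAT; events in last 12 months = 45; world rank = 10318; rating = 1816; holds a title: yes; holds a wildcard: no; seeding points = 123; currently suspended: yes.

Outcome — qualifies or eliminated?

Atomic conditions:
  age < 53 years: 28 < 53 is true
  federation ∈ {FIDE-A, FIDE-B, REG}: NAT is not in the set → false
  represents host nation: yes → true
  rating ≥ 965: 1816 ≥ 965 is true
  entry fee paid: yes → true
  holds a wildcard: no → false
  events in last 12 months ≥ 8: 45 ≥ 8 is true
  world rank < 9158: 10318 < 9158 is false
  seeding points ≤ 903: 123 ≤ 903 is true
  currently suspended: yes → true
  NOT holds a title: yes → false
  career wins ≥ 31: 337 ≥ 31 is true
  seeding points > 392: 123 > 392 is false
  career wins ≥ 144: 337 ≥ 144 is true
  career wins ≥ 285: 337 ≥ 285 is true
  career wins ≤ 388: 337 ≤ 388 is true
Combine:
[1.1.1.1] true OR false = true
[1.1.1.2.2.1] true AND true = true
[1.1.1.2.2] NOT true = false
[1.1.1.2] true OR false = true
[1.1.1] true → true = true
[1.1] NOT true = false
[1] NOT false = true
[2.1] exactly-one(false, true, false) = true
[2.2.1] exactly-one(true, true, false) = false
[2.2] NOT false = true
[2] true → true = true
[3.1.2] true → false = false
[3.1] true OR false = true
[3.2.2] true AND true = true
[3.2] true AND true = true
[3] true AND true = true
[root] true AND true AND true = true
Overall: true → qualifies

Qualifies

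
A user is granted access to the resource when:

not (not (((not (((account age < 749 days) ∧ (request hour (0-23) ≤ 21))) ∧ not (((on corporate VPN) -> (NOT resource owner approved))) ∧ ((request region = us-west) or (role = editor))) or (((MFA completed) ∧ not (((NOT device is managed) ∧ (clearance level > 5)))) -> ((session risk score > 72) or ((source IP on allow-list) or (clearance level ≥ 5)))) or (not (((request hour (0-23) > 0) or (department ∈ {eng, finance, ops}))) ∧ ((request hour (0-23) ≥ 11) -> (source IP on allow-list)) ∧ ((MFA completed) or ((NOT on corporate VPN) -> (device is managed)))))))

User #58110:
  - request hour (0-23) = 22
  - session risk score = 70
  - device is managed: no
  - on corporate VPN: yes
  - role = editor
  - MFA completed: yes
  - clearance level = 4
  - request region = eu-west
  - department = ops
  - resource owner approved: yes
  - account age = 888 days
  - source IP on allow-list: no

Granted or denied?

Atomic conditions:
  account age < 749 days: 888 < 749 is false
  request hour (0-23) ≤ 21: 22 ≤ 21 is false
  on corporate VPN: yes → true
  NOT resource owner approved: yes → false
  request region = us-west: eu-west == us-west is false
  role = editor: editor == editor is true
  MFA completed: yes → true
  NOT device is managed: no → true
  clearance level > 5: 4 > 5 is false
  session risk score > 72: 70 > 72 is false
  source IP on allow-list: no → false
  clearance level ≥ 5: 4 ≥ 5 is false
  request hour (0-23) > 0: 22 > 0 is true
  department ∈ {eng, finance, ops}: ops is in the set → true
  request hour (0-23) ≥ 11: 22 ≥ 11 is true
  NOT on corporate VPN: yes → false
  device is managed: no → false
Combine:
[1.1.1.1.1] false AND false = false
[1.1.1.1] NOT false = true
[1.1.1.2.1] true → false = false
[1.1.1.2] NOT false = true
[1.1.1.3] false OR true = true
[1.1.1] true AND true AND true = true
[1.1.2.1.2.1] true AND false = false
[1.1.2.1.2] NOT false = true
[1.1.2.1] true AND true = true
[1.1.2.2.2] false OR false = false
[1.1.2.2] false OR false = false
[1.1.2] true → false = false
[1.1.3.1.1] true OR true = true
[1.1.3.1] NOT true = false
[1.1.3.2] true → false = false
[1.1.3.3.2] false → false (antecedent false ⇒ implication holds) = true
[1.1.3.3] true OR true = true
[1.1.3] false AND false AND true = false
[1.1] true OR false OR false = true
[1] NOT true = false
[root] NOT false = true
Overall: true → granted

Granted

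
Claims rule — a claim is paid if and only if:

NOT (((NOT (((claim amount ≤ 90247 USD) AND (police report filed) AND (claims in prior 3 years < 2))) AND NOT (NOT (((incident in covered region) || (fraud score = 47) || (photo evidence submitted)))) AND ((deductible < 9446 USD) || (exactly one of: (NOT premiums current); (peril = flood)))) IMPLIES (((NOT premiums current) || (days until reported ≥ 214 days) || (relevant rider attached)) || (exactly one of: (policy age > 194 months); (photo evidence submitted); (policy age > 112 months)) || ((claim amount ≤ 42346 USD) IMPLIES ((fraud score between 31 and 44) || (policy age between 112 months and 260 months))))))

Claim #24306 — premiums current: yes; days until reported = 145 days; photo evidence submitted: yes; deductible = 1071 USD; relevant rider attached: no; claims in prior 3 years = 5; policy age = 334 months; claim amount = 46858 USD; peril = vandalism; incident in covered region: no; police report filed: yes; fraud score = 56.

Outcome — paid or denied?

Denied

Atomic conditions:
  claim amount ≤ 90247 USD: 46858 ≤ 90247 is true
  police report filed: yes → true
  claims in prior 3 years < 2: 5 < 2 is false
  incident in covered region: no → false
  fraud score = 47: 56 == 47 is false
  photo evidence submitted: yes → true
  deductible < 9446 USD: 1071 < 9446 is true
  NOT premiums current: yes → false
  peril = flood: vandalism == flood is false
  days until reported ≥ 214 days: 145 ≥ 214 is false
  relevant rider attached: no → false
  policy age > 194 months: 334 > 194 is true
  policy age > 112 months: 334 > 112 is true
  claim amount ≤ 42346 USD: 46858 ≤ 42346 is false
  fraud score between 31 and 44: 56 in [31, 44] is false
  policy age between 112 months and 260 months: 334 in [112, 260] is false
Combine:
[1.1.1.1] true AND true AND false = false
[1.1.1] NOT false = true
[1.1.2.1.1] false OR false OR true = true
[1.1.2.1] NOT true = false
[1.1.2] NOT false = true
[1.1.3.2] exactly-one(false, false) = false
[1.1.3] true OR false = true
[1.1] true AND true AND true = true
[1.2.1] false OR false OR false = false
[1.2.2] exactly-one(true, true, true) = false
[1.2.3.2] false OR false = false
[1.2.3] false → false (antecedent false ⇒ implication holds) = true
[1.2] false OR false OR true = true
[1] true → true = true
[root] NOT true = false
Overall: false → denied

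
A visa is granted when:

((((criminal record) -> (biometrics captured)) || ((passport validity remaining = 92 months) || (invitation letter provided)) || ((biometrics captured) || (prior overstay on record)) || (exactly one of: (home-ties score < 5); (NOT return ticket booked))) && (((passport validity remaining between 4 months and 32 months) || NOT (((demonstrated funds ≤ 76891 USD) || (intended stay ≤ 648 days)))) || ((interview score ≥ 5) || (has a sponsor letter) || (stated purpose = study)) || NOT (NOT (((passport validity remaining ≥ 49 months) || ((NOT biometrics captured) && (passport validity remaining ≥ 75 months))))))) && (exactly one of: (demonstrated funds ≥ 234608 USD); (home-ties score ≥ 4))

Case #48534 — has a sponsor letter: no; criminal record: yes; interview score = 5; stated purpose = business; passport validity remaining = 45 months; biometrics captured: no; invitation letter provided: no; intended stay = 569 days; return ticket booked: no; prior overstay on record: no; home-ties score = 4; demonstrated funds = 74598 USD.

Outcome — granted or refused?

Atomic conditions:
  criminal record: yes → true
  biometrics captured: no → false
  passport validity remaining = 92 months: 45 == 92 is false
  invitation letter provided: no → false
  prior overstay on record: no → false
  home-ties score < 5: 4 < 5 is true
  NOT return ticket booked: no → true
  passport validity remaining between 4 months and 32 months: 45 in [4, 32] is false
  demonstrated funds ≤ 76891 USD: 74598 ≤ 76891 is true
  intended stay ≤ 648 days: 569 ≤ 648 is true
  interview score ≥ 5: 5 ≥ 5 is true
  has a sponsor letter: no → false
  stated purpose = study: business == study is false
  passport validity remaining ≥ 49 months: 45 ≥ 49 is false
  NOT biometrics captured: no → true
  passport validity remaining ≥ 75 months: 45 ≥ 75 is false
  demonstrated funds ≥ 234608 USD: 74598 ≥ 234608 is false
  home-ties score ≥ 4: 4 ≥ 4 is true
Combine:
[1.1.1] true → false = false
[1.1.2] false OR false = false
[1.1.3] false OR false = false
[1.1.4] exactly-one(true, true) = false
[1.1] false OR false OR false OR false = false
[1.2.1.2.1] true OR true = true
[1.2.1.2] NOT true = false
[1.2.1] false OR false = false
[1.2.2] true OR false OR false = true
[1.2.3.1.1.2] true AND false = false
[1.2.3.1.1] false OR false = false
[1.2.3.1] NOT false = true
[1.2.3] NOT true = false
[1.2] false OR true OR false = true
[1] false AND true = false
[2] exactly-one(false, true) = true
[root] false AND true = false
Overall: false → refused

Refused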